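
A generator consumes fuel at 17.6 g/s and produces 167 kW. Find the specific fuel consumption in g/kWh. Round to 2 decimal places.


SFC = (mf / BP) * 3600
Rate = 17.6 / 167 = 0.105389 g/(s*kW)
SFC = 0.105389 * 3600 = 379.40 g/kWh


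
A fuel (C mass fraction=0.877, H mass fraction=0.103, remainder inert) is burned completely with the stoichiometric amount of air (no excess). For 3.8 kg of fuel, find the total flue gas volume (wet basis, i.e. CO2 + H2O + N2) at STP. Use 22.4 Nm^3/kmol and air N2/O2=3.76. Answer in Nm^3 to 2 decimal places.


Per kg fuel: CO2 = (C/12 kmol)*22.4 = (0.877/12)*22.4 = 1.63707 Nm^3
Per kg fuel: H2O = (H/2 kmol)*22.4 = (0.103/2)*22.4 = 1.15360 Nm^3
O2 needed per kg fuel = C/12 + H/4 = 0.877/12 + 0.103/4 = 0.09883333 kmol
Per kg fuel: N2 = O2*3.76*22.4 = 0.09883333*3.76*22.4 = 8.32414 Nm^3
Total per kg = 1.63707 + 1.15360 + 8.32414 = 11.11481 Nm^3
Total = 11.11481 * 3.8 = 42.24 Nm^3


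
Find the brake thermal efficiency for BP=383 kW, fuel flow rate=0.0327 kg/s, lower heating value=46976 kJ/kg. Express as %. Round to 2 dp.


eta_BTE = (BP / (mf * LHV)) * 100
Denominator = 0.0327 * 46976 = 1536.1152 kW
eta_BTE = (383 / 1536.1152) * 100 = 24.93%


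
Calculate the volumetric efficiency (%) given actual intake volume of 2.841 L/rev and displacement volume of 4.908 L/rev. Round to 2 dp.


eta_v = (V_actual / V_disp) * 100
Ratio = 2.841 / 4.908 = 0.5789
eta_v = 0.5789 * 100 = 57.89%


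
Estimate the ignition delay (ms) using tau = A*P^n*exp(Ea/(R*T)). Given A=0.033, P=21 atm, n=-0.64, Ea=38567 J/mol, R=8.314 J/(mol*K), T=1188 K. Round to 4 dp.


tau = A * P^n * exp(Ea/(R*T))
P^n = 21^(-0.64) = 0.14248845
Ea/(R*T) = 38567/(8.314*1188) = 3.904716
exp(Ea/(R*T)) = 49.635957
tau = 0.033 * 0.14248845 * 49.635957 = 0.2334 ms


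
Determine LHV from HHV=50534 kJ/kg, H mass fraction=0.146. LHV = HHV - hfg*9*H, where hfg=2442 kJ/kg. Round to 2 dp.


LHV = HHV - hfg * 9 * H
Water correction = 2442 * 9 * 0.146 = 3208.788 kJ/kg
LHV = 50534 - 3208.788 = 47325.21 kJ/kg


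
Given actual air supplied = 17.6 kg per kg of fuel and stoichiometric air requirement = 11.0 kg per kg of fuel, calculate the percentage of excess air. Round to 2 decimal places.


Excess air = actual - stoichiometric = 17.6 - 11.0 = 6.60 kg/kg fuel
Excess air % = (excess / stoich) * 100 = (6.60 / 11.0) * 100 = 60.00%


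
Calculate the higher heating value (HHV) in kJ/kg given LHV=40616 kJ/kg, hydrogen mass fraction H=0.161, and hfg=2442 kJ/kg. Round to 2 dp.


HHV = LHV + hfg * 9 * H
Water addition = 2442 * 9 * 0.161 = 3538.458 kJ/kg
HHV = 40616 + 3538.458 = 44154.46 kJ/kg


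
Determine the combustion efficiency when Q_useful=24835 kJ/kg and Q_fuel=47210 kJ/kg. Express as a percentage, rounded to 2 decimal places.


Efficiency = (Q_useful / Q_fuel) * 100
Efficiency = (24835 / 47210) * 100
Efficiency = 0.5261 * 100 = 52.61%


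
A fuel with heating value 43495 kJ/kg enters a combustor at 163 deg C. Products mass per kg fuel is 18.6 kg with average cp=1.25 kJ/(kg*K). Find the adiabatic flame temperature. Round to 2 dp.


T_ad = T_in + Hc / (m_p * cp)
Denominator = 18.6 * 1.25 = 23.2500
Temperature rise = 43495 / 23.2500 = 1870.75 K
T_ad = 163 + 1870.75 = 2033.75 deg C


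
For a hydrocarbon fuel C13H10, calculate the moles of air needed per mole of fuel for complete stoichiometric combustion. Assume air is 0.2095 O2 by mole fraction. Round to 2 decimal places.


Balanced combustion: C13H10 + 15.5 O2 -> 13 CO2 + 5 H2O
O2 needed = C + H/4 = 13 + 10/4 = 15.50 moles
Air moles = O2 / 0.2095 = 15.50 / 0.2095 = 73.99 moles air


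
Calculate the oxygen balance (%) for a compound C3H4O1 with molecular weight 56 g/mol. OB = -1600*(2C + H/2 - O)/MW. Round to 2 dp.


OB = -1600 * (2C + H/2 - O) / MW
Inner = 2*3 + 4/2 - 1 = 7.00
OB = -1600 * 7.00 / 56 = -200.00%


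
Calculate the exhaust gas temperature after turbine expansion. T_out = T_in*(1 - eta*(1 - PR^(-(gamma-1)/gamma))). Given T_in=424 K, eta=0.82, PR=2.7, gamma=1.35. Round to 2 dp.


T_out = T_in * (1 - eta * (1 - PR^(-(gamma-1)/gamma)))
Exponent = -(1.35-1)/1.35 = -0.25925926
PR^exp = 2.7^(-0.25925926) = 0.77297411
Factor = 1 - 0.82*(1 - 0.77297411) = 0.81383877
T_out = 424 * 0.81383877 = 345.07 K


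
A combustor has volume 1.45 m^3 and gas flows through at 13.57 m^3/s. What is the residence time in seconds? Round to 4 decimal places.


tau = V / Q_flow
tau = 1.45 / 13.57 = 0.1069 s


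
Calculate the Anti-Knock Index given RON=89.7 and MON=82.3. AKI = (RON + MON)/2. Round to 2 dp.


AKI = (RON + MON) / 2
AKI = (89.7 + 82.3) / 2
AKI = 172.0 / 2 = 86.00


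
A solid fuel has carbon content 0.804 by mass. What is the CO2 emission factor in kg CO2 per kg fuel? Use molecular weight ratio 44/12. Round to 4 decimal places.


EF = C_frac * (M_CO2 / M_C)
EF = 0.804 * (44/12)
EF = 0.804 * 3.666667 = 2.9480 kg_CO2/kg_fuel


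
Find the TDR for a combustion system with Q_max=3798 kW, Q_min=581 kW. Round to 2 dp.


TDR = Q_max / Q_min
TDR = 3798 / 581 = 6.54


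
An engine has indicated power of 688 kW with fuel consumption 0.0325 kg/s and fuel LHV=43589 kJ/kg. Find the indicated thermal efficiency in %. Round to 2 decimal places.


eta_ith = (IP / (mf * LHV)) * 100
Denominator = 0.0325 * 43589 = 1416.6425 kW
eta_ith = (688 / 1416.6425) * 100 = 48.57%


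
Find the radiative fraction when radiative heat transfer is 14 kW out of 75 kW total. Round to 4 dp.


f_rad = Q_rad / Q_total
f_rad = 14 / 75 = 0.1867


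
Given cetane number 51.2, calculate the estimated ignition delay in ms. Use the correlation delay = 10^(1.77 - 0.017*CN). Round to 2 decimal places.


delay = 10^(1.77 - 0.017*CN)
Exponent = 1.77 - 0.017*51.2 = 0.8996
delay = 10^0.8996 = 7.94 ms


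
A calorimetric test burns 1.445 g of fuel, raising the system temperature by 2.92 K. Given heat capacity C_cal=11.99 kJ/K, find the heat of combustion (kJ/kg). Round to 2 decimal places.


Hc = C_cal * delta_T / m_fuel
Q_released = 11.99 * 2.92 = 35.0108 kJ
m_fuel = 1.445 g = 1.445/1000 kg = 0.001445 kg
Hc = 35.0108 / 0.001445 = 24228.93 kJ/kg


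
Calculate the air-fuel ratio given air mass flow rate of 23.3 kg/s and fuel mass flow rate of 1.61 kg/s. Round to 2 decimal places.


AFR = m_air / m_fuel
AFR = 23.3 / 1.61 = 14.47


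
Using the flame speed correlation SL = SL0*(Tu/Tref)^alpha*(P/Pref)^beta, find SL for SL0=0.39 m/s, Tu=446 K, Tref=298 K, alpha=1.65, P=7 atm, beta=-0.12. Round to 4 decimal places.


SL = SL0 * (Tu/Tref)^alpha * (P/Pref)^beta
T ratio = 446/298 = 1.49664430
(T ratio)^alpha = 1.49664430^1.65 = 1.945117
(P/Pref)^beta = 7^(-0.12) = 0.791750
SL = 0.39 * 1.945117 * 0.791750 = 0.6006 m/s


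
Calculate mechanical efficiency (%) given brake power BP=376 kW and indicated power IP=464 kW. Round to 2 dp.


eta_mech = (BP / IP) * 100
Ratio = 376 / 464 = 0.8103
eta_mech = 0.8103 * 100 = 81.03%


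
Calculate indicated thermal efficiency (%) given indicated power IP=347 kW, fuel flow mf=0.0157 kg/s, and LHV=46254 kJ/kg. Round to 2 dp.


eta_ith = (IP / (mf * LHV)) * 100
Denominator = 0.0157 * 46254 = 726.1878 kW
eta_ith = (347 / 726.1878) * 100 = 47.78%


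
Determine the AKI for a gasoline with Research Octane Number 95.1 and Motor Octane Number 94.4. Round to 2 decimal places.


AKI = (RON + MON) / 2
AKI = (95.1 + 94.4) / 2
AKI = 189.5 / 2 = 94.75


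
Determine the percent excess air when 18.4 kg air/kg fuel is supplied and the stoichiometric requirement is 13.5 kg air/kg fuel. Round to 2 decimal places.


Excess air = actual - stoichiometric = 18.4 - 13.5 = 4.90 kg/kg fuel
Excess air % = (excess / stoich) * 100 = (4.90 / 13.5) * 100 = 36.30%


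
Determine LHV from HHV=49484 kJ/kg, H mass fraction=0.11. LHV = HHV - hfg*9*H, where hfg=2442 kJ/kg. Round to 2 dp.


LHV = HHV - hfg * 9 * H
Water correction = 2442 * 9 * 0.11 = 2417.580 kJ/kg
LHV = 49484 - 2417.580 = 47066.42 kJ/kg


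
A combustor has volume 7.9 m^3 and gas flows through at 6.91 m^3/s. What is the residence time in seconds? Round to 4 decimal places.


tau = V / Q_flow
tau = 7.9 / 6.91 = 1.1433 s


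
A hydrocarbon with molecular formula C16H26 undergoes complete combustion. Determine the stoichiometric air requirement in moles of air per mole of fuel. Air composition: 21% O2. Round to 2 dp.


Balanced combustion: C16H26 + 22.5 O2 -> 16 CO2 + 13 H2O
O2 needed = C + H/4 = 16 + 26/4 = 22.50 moles
Air moles = O2 / 0.21 = 22.50 / 0.21 = 107.14 moles air


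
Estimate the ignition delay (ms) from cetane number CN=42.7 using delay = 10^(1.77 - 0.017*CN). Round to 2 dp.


delay = 10^(1.77 - 0.017*CN)
Exponent = 1.77 - 0.017*42.7 = 1.0441
delay = 10^1.0441 = 11.07 ms


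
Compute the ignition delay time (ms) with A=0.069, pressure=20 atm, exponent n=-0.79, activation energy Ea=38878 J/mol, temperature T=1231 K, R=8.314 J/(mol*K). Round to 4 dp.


tau = A * P^n * exp(Ea/(R*T))
P^n = 20^(-0.79) = 0.09379643
Ea/(R*T) = 38878/(8.314*1231) = 3.798707
exp(Ea/(R*T)) = 44.643441
tau = 0.069 * 0.09379643 * 44.643441 = 0.2889 ms


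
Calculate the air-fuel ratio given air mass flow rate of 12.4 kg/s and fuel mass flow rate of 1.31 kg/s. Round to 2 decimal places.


AFR = m_air / m_fuel
AFR = 12.4 / 1.31 = 9.47


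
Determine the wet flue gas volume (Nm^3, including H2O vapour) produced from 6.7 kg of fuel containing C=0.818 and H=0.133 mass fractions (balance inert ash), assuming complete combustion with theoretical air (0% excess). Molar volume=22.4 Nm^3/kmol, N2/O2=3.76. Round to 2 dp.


Per kg fuel: CO2 = (C/12 kmol)*22.4 = (0.818/12)*22.4 = 1.52693 Nm^3
Per kg fuel: H2O = (H/2 kmol)*22.4 = (0.133/2)*22.4 = 1.48960 Nm^3
O2 needed per kg fuel = C/12 + H/4 = 0.818/12 + 0.133/4 = 0.10141667 kmol
Per kg fuel: N2 = O2*3.76*22.4 = 0.10141667*3.76*22.4 = 8.54172 Nm^3
Total per kg = 1.52693 + 1.48960 + 8.54172 = 11.55825 Nm^3
Total = 11.55825 * 6.7 = 77.44 Nm^3


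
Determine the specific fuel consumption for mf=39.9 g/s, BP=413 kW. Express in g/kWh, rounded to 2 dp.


SFC = (mf / BP) * 3600
Rate = 39.9 / 413 = 0.096610 g/(s*kW)
SFC = 0.096610 * 3600 = 347.80 g/kWh


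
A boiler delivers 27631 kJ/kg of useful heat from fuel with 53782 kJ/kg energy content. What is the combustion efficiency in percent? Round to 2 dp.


Efficiency = (Q_useful / Q_fuel) * 100
Efficiency = (27631 / 53782) * 100
Efficiency = 0.5138 * 100 = 51.38%


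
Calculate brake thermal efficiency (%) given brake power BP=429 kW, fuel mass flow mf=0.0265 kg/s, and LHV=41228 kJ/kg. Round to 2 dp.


eta_BTE = (BP / (mf * LHV)) * 100
Denominator = 0.0265 * 41228 = 1092.5420 kW
eta_BTE = (429 / 1092.5420) * 100 = 39.27%


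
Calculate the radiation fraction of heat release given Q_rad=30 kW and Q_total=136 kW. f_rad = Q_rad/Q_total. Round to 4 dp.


f_rad = Q_rad / Q_total
f_rad = 30 / 136 = 0.2206


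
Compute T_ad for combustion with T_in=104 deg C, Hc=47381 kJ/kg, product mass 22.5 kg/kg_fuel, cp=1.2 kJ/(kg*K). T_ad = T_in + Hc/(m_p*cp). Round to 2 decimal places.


T_ad = T_in + Hc / (m_p * cp)
Denominator = 22.5 * 1.2 = 27.0000
Temperature rise = 47381 / 27.0000 = 1754.85 K
T_ad = 104 + 1754.85 = 1858.85 deg C


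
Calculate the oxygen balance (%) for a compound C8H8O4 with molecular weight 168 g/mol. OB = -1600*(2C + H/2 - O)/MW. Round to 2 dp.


OB = -1600 * (2C + H/2 - O) / MW
Inner = 2*8 + 8/2 - 4 = 16.00
OB = -1600 * 16.00 / 168 = -152.38%


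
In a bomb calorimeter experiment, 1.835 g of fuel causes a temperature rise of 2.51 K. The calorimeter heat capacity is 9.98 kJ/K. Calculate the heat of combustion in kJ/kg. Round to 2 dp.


Hc = C_cal * delta_T / m_fuel
Q_released = 9.98 * 2.51 = 25.0498 kJ
m_fuel = 1.835 g = 1.835/1000 kg = 0.001835 kg
Hc = 25.0498 / 0.001835 = 13651.12 kJ/kg


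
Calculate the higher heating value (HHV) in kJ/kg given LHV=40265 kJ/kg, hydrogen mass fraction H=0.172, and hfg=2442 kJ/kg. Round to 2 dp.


HHV = LHV + hfg * 9 * H
Water addition = 2442 * 9 * 0.172 = 3780.216 kJ/kg
HHV = 40265 + 3780.216 = 44045.22 kJ/kg


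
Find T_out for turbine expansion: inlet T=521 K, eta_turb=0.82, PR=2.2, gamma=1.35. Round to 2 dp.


T_out = T_in * (1 - eta * (1 - PR^(-(gamma-1)/gamma)))
Exponent = -(1.35-1)/1.35 = -0.25925926
PR^exp = 2.2^(-0.25925926) = 0.81512413
Factor = 1 - 0.82*(1 - 0.81512413) = 0.84840179
T_out = 521 * 0.84840179 = 442.02 K


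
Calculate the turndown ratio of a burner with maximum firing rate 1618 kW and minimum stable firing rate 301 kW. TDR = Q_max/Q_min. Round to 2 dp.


TDR = Q_max / Q_min
TDR = 1618 / 301 = 5.38


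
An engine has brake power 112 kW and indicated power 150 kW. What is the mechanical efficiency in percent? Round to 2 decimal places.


eta_mech = (BP / IP) * 100
Ratio = 112 / 150 = 0.7467
eta_mech = 0.7467 * 100 = 74.67%


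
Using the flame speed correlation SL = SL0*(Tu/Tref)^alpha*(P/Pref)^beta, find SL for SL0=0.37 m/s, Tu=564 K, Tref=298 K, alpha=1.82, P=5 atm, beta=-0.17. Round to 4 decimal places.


SL = SL0 * (Tu/Tref)^alpha * (P/Pref)^beta
T ratio = 564/298 = 1.89261745
(T ratio)^alpha = 1.89261745^1.82 = 3.193408
(P/Pref)^beta = 5^(-0.17) = 0.760633
SL = 0.37 * 3.193408 * 0.760633 = 0.8987 m/s


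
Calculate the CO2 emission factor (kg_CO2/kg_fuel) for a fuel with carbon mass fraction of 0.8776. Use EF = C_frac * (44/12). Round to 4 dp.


EF = C_frac * (M_CO2 / M_C)
EF = 0.8776 * (44/12)
EF = 0.8776 * 3.666667 = 3.2179 kg_CO2/kg_fuel


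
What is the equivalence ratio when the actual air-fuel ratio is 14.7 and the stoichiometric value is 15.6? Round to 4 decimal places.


phi = AFR_stoich / AFR_actual
phi = 15.6 / 14.7 = 1.0612


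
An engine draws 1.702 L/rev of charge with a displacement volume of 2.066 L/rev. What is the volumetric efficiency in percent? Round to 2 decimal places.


eta_v = (V_actual / V_disp) * 100
Ratio = 1.702 / 2.066 = 0.8238
eta_v = 0.8238 * 100 = 82.38%


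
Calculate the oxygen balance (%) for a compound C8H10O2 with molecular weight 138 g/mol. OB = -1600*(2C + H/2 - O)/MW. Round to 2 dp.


OB = -1600 * (2C + H/2 - O) / MW
Inner = 2*8 + 10/2 - 2 = 19.00
OB = -1600 * 19.00 / 138 = -220.29%


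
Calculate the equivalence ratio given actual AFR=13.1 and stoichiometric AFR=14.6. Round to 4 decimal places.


phi = AFR_stoich / AFR_actual
phi = 14.6 / 13.1 = 1.1145


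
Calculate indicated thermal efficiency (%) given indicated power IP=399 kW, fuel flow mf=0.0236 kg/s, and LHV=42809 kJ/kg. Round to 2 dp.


eta_ith = (IP / (mf * LHV)) * 100
Denominator = 0.0236 * 42809 = 1010.2924 kW
eta_ith = (399 / 1010.2924) * 100 = 39.49%


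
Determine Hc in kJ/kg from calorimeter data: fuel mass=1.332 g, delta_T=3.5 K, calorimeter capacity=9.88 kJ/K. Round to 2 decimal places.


Hc = C_cal * delta_T / m_fuel
Q_released = 9.88 * 3.5 = 34.5800 kJ
m_fuel = 1.332 g = 1.332/1000 kg = 0.001332 kg
Hc = 34.5800 / 0.001332 = 25960.96 kJ/kg


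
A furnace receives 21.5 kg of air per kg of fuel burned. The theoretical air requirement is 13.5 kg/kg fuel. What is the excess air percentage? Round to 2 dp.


Excess air = actual - stoichiometric = 21.5 - 13.5 = 8.00 kg/kg fuel
Excess air % = (excess / stoich) * 100 = (8.00 / 13.5) * 100 = 59.26%


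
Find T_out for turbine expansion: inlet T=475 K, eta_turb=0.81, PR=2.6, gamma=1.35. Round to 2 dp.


T_out = T_in * (1 - eta * (1 - PR^(-(gamma-1)/gamma)))
Exponent = -(1.35-1)/1.35 = -0.25925926
PR^exp = 2.6^(-0.25925926) = 0.78057442
Factor = 1 - 0.81*(1 - 0.78057442) = 0.82226528
T_out = 475 * 0.82226528 = 390.58 K


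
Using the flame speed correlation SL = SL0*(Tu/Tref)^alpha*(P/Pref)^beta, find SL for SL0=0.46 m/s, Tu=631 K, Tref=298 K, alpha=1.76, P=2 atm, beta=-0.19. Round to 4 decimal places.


SL = SL0 * (Tu/Tref)^alpha * (P/Pref)^beta
T ratio = 631/298 = 2.11744966
(T ratio)^alpha = 2.11744966^1.76 = 3.744821
(P/Pref)^beta = 2^(-0.19) = 0.876606
SL = 0.46 * 3.744821 * 0.876606 = 1.5101 m/s


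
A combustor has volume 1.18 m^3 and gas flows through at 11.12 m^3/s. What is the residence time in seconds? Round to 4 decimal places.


tau = V / Q_flow
tau = 1.18 / 11.12 = 0.1061 s


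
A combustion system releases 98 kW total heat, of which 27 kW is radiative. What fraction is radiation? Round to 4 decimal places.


f_rad = Q_rad / Q_total
f_rad = 27 / 98 = 0.2755


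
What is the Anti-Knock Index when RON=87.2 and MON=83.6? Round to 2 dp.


AKI = (RON + MON) / 2
AKI = (87.2 + 83.6) / 2
AKI = 170.8 / 2 = 85.40


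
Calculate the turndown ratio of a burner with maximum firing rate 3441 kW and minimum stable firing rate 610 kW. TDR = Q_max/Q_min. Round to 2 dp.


TDR = Q_max / Q_min
TDR = 3441 / 610 = 5.64


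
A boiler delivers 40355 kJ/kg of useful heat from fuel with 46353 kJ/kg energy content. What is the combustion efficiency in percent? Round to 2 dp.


Efficiency = (Q_useful / Q_fuel) * 100
Efficiency = (40355 / 46353) * 100
Efficiency = 0.8706 * 100 = 87.06%


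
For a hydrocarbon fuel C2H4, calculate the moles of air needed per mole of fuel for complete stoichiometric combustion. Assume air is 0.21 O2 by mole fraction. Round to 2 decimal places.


Balanced combustion: C2H4 + 3 O2 -> 2 CO2 + 2 H2O
O2 needed = C + H/4 = 2 + 4/4 = 3.00 moles
Air moles = O2 / 0.21 = 3.00 / 0.21 = 14.29 moles air


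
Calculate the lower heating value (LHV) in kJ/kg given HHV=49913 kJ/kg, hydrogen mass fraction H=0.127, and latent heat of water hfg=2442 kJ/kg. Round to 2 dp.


LHV = HHV - hfg * 9 * H
Water correction = 2442 * 9 * 0.127 = 2791.206 kJ/kg
LHV = 49913 - 2791.206 = 47121.79 kJ/kg


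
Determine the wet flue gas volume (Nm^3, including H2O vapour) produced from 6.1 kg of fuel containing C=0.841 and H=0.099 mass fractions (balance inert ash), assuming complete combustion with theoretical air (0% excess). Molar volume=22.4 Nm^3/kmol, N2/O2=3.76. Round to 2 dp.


Per kg fuel: CO2 = (C/12 kmol)*22.4 = (0.841/12)*22.4 = 1.56987 Nm^3
Per kg fuel: H2O = (H/2 kmol)*22.4 = (0.099/2)*22.4 = 1.10880 Nm^3
O2 needed per kg fuel = C/12 + H/4 = 0.841/12 + 0.099/4 = 0.09483333 kmol
Per kg fuel: N2 = O2*3.76*22.4 = 0.09483333*3.76*22.4 = 7.98724 Nm^3
Total per kg = 1.56987 + 1.10880 + 7.98724 = 10.66591 Nm^3
Total = 10.66591 * 6.1 = 65.06 Nm^3


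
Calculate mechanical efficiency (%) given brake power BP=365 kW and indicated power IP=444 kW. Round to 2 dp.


eta_mech = (BP / IP) * 100
Ratio = 365 / 444 = 0.8221
eta_mech = 0.8221 * 100 = 82.21%


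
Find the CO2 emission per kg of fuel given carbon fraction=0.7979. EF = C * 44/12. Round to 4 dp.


EF = C_frac * (M_CO2 / M_C)
EF = 0.7979 * (44/12)
EF = 0.7979 * 3.666667 = 2.9256 kg_CO2/kg_fuel


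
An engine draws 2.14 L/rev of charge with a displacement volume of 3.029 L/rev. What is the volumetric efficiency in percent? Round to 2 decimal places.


eta_v = (V_actual / V_disp) * 100
Ratio = 2.14 / 3.029 = 0.7065
eta_v = 0.7065 * 100 = 70.65%


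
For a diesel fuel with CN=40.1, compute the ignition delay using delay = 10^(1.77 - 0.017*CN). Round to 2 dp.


delay = 10^(1.77 - 0.017*CN)
Exponent = 1.77 - 0.017*40.1 = 1.0883
delay = 10^1.0883 = 12.25 ms


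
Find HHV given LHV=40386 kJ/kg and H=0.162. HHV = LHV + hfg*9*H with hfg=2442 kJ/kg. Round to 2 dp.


HHV = LHV + hfg * 9 * H
Water addition = 2442 * 9 * 0.162 = 3560.436 kJ/kg
HHV = 40386 + 3560.436 = 43946.44 kJ/kg


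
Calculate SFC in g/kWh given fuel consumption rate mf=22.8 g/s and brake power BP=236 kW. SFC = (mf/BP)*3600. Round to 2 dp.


SFC = (mf / BP) * 3600
Rate = 22.8 / 236 = 0.096610 g/(s*kW)
SFC = 0.096610 * 3600 = 347.80 g/kWh


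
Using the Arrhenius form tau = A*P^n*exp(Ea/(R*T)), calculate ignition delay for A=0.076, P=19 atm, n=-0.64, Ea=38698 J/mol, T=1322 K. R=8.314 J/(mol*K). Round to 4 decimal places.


tau = A * P^n * exp(Ea/(R*T))
P^n = 19^(-0.64) = 0.15191396
Ea/(R*T) = 38698/(8.314*1322) = 3.520846
exp(Ea/(R*T)) = 33.813026
tau = 0.076 * 0.15191396 * 33.813026 = 0.3904 ms


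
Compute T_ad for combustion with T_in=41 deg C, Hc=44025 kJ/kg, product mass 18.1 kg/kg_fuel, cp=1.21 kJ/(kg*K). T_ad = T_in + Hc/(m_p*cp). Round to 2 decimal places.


T_ad = T_in + Hc / (m_p * cp)
Denominator = 18.1 * 1.21 = 21.9010
Temperature rise = 44025 / 21.9010 = 2010.18 K
T_ad = 41 + 2010.18 = 2051.18 deg C


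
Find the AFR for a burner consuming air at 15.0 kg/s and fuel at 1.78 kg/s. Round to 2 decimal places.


AFR = m_air / m_fuel
AFR = 15.0 / 1.78 = 8.43


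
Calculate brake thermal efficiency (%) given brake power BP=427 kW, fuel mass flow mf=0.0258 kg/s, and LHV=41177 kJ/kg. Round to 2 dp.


eta_BTE = (BP / (mf * LHV)) * 100
Denominator = 0.0258 * 41177 = 1062.3666 kW
eta_BTE = (427 / 1062.3666) * 100 = 40.19%


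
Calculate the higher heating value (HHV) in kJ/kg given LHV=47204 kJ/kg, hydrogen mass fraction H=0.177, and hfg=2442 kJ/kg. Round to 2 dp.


HHV = LHV + hfg * 9 * H
Water addition = 2442 * 9 * 0.177 = 3890.106 kJ/kg
HHV = 47204 + 3890.106 = 51094.11 kJ/kg


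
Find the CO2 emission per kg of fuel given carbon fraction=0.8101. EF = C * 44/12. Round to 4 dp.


EF = C_frac * (M_CO2 / M_C)
EF = 0.8101 * (44/12)
EF = 0.8101 * 3.666667 = 2.9704 kg_CO2/kg_fuel


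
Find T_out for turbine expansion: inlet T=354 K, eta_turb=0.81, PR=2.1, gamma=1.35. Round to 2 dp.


T_out = T_in * (1 - eta * (1 - PR^(-(gamma-1)/gamma)))
Exponent = -(1.35-1)/1.35 = -0.25925926
PR^exp = 2.1^(-0.25925926) = 0.82501466
Factor = 1 - 0.81*(1 - 0.82501466) = 0.85826187
T_out = 354 * 0.85826187 = 303.82 K


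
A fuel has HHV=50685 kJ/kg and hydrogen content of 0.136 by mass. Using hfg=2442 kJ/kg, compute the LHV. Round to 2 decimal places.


LHV = HHV - hfg * 9 * H
Water correction = 2442 * 9 * 0.136 = 2989.008 kJ/kg
LHV = 50685 - 2989.008 = 47695.99 kJ/kg


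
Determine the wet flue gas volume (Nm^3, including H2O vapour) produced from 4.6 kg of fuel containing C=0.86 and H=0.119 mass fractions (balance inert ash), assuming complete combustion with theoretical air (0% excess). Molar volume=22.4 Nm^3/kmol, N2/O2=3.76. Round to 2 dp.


Per kg fuel: CO2 = (C/12 kmol)*22.4 = (0.86/12)*22.4 = 1.60533 Nm^3
Per kg fuel: H2O = (H/2 kmol)*22.4 = (0.119/2)*22.4 = 1.33280 Nm^3
O2 needed per kg fuel = C/12 + H/4 = 0.86/12 + 0.119/4 = 0.10141667 kmol
Per kg fuel: N2 = O2*3.76*22.4 = 0.10141667*3.76*22.4 = 8.54172 Nm^3
Total per kg = 1.60533 + 1.33280 + 8.54172 = 11.47985 Nm^3
Total = 11.47985 * 4.6 = 52.81 Nm^3


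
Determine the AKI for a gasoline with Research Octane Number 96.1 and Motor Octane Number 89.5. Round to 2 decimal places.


AKI = (RON + MON) / 2
AKI = (96.1 + 89.5) / 2
AKI = 185.6 / 2 = 92.80


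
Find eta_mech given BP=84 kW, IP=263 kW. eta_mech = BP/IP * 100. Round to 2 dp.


eta_mech = (BP / IP) * 100
Ratio = 84 / 263 = 0.3194
eta_mech = 0.3194 * 100 = 31.94%


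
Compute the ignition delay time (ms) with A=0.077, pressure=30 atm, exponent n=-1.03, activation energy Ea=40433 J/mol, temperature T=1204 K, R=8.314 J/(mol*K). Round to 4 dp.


tau = A * P^n * exp(Ea/(R*T))
P^n = 30^(-1.03) = 0.03009990
Ea/(R*T) = 40433/(8.314*1204) = 4.039238
exp(Ea/(R*T)) = 56.783066
tau = 0.077 * 0.03009990 * 56.783066 = 0.1316 ms


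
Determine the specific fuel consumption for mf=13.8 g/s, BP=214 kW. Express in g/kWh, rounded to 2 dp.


SFC = (mf / BP) * 3600
Rate = 13.8 / 214 = 0.064486 g/(s*kW)
SFC = 0.064486 * 3600 = 232.15 g/kWh


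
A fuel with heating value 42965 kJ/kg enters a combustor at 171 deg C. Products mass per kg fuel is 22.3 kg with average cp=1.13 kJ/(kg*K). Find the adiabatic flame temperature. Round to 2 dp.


T_ad = T_in + Hc / (m_p * cp)
Denominator = 22.3 * 1.13 = 25.1990
Temperature rise = 42965 / 25.1990 = 1705.03 K
T_ad = 171 + 1705.03 = 1876.03 deg C


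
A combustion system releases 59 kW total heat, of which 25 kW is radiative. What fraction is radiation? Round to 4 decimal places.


f_rad = Q_rad / Q_total
f_rad = 25 / 59 = 0.4237


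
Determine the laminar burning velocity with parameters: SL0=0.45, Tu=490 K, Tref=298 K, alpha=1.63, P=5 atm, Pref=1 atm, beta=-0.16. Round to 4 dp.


SL = SL0 * (Tu/Tref)^alpha * (P/Pref)^beta
T ratio = 490/298 = 1.64429530
(T ratio)^alpha = 1.64429530^1.63 = 2.249299
(P/Pref)^beta = 5^(-0.16) = 0.772974
SL = 0.45 * 2.249299 * 0.772974 = 0.7824 m/s


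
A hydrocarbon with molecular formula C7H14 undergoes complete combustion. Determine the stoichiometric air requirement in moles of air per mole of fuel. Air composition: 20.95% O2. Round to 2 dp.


Balanced combustion: C7H14 + 10.5 O2 -> 7 CO2 + 7 H2O
O2 needed = C + H/4 = 7 + 14/4 = 10.50 moles
Air moles = O2 / 0.2095 = 10.50 / 0.2095 = 50.12 moles air


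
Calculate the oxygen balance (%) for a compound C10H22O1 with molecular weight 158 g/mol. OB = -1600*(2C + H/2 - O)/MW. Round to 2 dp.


OB = -1600 * (2C + H/2 - O) / MW
Inner = 2*10 + 22/2 - 1 = 30.00
OB = -1600 * 30.00 / 158 = -303.80%


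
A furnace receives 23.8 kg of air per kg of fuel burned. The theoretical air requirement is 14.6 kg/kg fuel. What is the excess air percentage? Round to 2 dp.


Excess air = actual - stoichiometric = 23.8 - 14.6 = 9.20 kg/kg fuel
Excess air % = (excess / stoich) * 100 = (9.20 / 14.6) * 100 = 63.01%


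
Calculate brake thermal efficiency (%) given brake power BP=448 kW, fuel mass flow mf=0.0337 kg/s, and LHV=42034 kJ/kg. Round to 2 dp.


eta_BTE = (BP / (mf * LHV)) * 100
Denominator = 0.0337 * 42034 = 1416.5458 kW
eta_BTE = (448 / 1416.5458) * 100 = 31.63%


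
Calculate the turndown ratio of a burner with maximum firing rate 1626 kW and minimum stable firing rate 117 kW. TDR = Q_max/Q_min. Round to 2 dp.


TDR = Q_max / Q_min
TDR = 1626 / 117 = 13.90


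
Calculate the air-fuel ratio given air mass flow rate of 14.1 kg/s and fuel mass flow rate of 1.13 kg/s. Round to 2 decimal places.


AFR = m_air / m_fuel
AFR = 14.1 / 1.13 = 12.48


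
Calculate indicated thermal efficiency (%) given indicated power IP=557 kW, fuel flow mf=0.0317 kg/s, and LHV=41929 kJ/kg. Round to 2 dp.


eta_ith = (IP / (mf * LHV)) * 100
Denominator = 0.0317 * 41929 = 1329.1493 kW
eta_ith = (557 / 1329.1493) * 100 = 41.91%


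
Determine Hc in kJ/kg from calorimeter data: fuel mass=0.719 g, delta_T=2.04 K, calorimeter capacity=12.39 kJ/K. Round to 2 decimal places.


Hc = C_cal * delta_T / m_fuel
Q_released = 12.39 * 2.04 = 25.2756 kJ
m_fuel = 0.719 g = 0.719/1000 kg = 0.000719 kg
Hc = 25.2756 / 0.000719 = 35153.82 kJ/kg


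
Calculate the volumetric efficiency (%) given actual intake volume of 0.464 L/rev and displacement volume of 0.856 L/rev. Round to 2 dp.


eta_v = (V_actual / V_disp) * 100
Ratio = 0.464 / 0.856 = 0.5421
eta_v = 0.5421 * 100 = 54.21%


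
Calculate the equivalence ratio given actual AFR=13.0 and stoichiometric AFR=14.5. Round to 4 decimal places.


phi = AFR_stoich / AFR_actual
phi = 14.5 / 13.0 = 1.1154


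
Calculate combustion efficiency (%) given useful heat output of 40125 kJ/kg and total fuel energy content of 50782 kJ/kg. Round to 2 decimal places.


Efficiency = (Q_useful / Q_fuel) * 100
Efficiency = (40125 / 50782) * 100
Efficiency = 0.7901 * 100 = 79.01%


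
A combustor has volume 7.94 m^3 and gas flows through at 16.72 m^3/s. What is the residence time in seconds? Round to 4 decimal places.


tau = V / Q_flow
tau = 7.94 / 16.72 = 0.4749 s


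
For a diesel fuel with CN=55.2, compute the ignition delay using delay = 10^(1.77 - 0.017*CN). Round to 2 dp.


delay = 10^(1.77 - 0.017*CN)
Exponent = 1.77 - 0.017*55.2 = 0.8316
delay = 10^0.8316 = 6.79 ms


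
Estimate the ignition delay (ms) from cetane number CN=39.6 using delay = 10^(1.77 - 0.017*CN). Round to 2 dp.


delay = 10^(1.77 - 0.017*CN)
Exponent = 1.77 - 0.017*39.6 = 1.0968
delay = 10^1.0968 = 12.50 ms


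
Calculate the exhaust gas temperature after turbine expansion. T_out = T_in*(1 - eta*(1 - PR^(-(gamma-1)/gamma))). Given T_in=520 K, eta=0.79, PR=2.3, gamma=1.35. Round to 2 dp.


T_out = T_in * (1 - eta * (1 - PR^(-(gamma-1)/gamma)))
Exponent = -(1.35-1)/1.35 = -0.25925926
PR^exp = 2.3^(-0.25925926) = 0.80578413
Factor = 1 - 0.79*(1 - 0.80578413) = 0.84656946
T_out = 520 * 0.84656946 = 440.22 K


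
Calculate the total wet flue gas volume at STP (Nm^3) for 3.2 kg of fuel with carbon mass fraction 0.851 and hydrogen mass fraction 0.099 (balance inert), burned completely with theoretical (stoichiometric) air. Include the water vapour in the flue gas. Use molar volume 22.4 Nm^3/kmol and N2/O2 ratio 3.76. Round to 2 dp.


Per kg fuel: CO2 = (C/12 kmol)*22.4 = (0.851/12)*22.4 = 1.58853 Nm^3
Per kg fuel: H2O = (H/2 kmol)*22.4 = (0.099/2)*22.4 = 1.10880 Nm^3
O2 needed per kg fuel = C/12 + H/4 = 0.851/12 + 0.099/4 = 0.09566667 kmol
Per kg fuel: N2 = O2*3.76*22.4 = 0.09566667*3.76*22.4 = 8.05743 Nm^3
Total per kg = 1.58853 + 1.10880 + 8.05743 = 10.75476 Nm^3
Total = 10.75476 * 3.2 = 34.42 Nm^3


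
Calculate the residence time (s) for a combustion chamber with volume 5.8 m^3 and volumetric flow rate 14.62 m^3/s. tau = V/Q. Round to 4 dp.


tau = V / Q_flow
tau = 5.8 / 14.62 = 0.3967 s


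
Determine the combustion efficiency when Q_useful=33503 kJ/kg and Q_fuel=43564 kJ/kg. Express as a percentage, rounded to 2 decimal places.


Efficiency = (Q_useful / Q_fuel) * 100
Efficiency = (33503 / 43564) * 100
Efficiency = 0.7691 * 100 = 76.91%


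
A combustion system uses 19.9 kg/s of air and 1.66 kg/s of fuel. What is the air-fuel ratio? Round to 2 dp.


AFR = m_air / m_fuel
AFR = 19.9 / 1.66 = 11.99


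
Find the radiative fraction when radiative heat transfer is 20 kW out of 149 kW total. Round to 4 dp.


f_rad = Q_rad / Q_total
f_rad = 20 / 149 = 0.1342


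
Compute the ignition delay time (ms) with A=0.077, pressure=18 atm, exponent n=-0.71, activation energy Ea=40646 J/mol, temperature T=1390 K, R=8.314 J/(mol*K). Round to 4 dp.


tau = A * P^n * exp(Ea/(R*T))
P^n = 18^(-0.71) = 0.12845663
Ea/(R*T) = 40646/(8.314*1390) = 3.517167
exp(Ea/(R*T)) = 33.688853
tau = 0.077 * 0.12845663 * 33.688853 = 0.3332 ms


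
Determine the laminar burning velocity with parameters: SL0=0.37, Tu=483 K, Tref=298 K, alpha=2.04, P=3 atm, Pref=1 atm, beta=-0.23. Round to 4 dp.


SL = SL0 * (Tu/Tref)^alpha * (P/Pref)^beta
T ratio = 483/298 = 1.62080537
(T ratio)^alpha = 1.62080537^2.04 = 2.678249
(P/Pref)^beta = 3^(-0.23) = 0.776716
SL = 0.37 * 2.678249 * 0.776716 = 0.7697 m/s


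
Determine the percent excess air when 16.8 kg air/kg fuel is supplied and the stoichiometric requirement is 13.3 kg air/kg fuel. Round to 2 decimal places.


Excess air = actual - stoichiometric = 16.8 - 13.3 = 3.50 kg/kg fuel
Excess air % = (excess / stoich) * 100 = (3.50 / 13.3) * 100 = 26.32%


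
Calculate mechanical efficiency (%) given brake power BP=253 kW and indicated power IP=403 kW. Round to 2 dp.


eta_mech = (BP / IP) * 100
Ratio = 253 / 403 = 0.6278
eta_mech = 0.6278 * 100 = 62.78%


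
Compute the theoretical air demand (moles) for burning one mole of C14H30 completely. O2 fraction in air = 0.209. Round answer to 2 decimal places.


Balanced combustion: C14H30 + 21.5 O2 -> 14 CO2 + 15 H2O
O2 needed = C + H/4 = 14 + 30/4 = 21.50 moles
Air moles = O2 / 0.209 = 21.50 / 0.209 = 102.87 moles air


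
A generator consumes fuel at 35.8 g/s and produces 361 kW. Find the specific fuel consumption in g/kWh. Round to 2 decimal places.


SFC = (mf / BP) * 3600
Rate = 35.8 / 361 = 0.099169 g/(s*kW)
SFC = 0.099169 * 3600 = 357.01 g/kWh


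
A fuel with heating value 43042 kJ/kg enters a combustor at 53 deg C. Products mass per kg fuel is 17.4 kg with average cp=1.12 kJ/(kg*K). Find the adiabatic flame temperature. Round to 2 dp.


T_ad = T_in + Hc / (m_p * cp)
Denominator = 17.4 * 1.12 = 19.4880
Temperature rise = 43042 / 19.4880 = 2208.64 K
T_ad = 53 + 2208.64 = 2261.64 deg C


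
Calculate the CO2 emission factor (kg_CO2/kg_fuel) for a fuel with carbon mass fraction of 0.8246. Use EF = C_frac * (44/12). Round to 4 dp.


EF = C_frac * (M_CO2 / M_C)
EF = 0.8246 * (44/12)
EF = 0.8246 * 3.666667 = 3.0235 kg_CO2/kg_fuel


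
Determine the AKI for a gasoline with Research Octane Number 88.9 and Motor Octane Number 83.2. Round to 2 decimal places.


AKI = (RON + MON) / 2
AKI = (88.9 + 83.2) / 2
AKI = 172.1 / 2 = 86.05


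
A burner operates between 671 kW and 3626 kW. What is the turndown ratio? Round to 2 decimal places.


TDR = Q_max / Q_min
TDR = 3626 / 671 = 5.40


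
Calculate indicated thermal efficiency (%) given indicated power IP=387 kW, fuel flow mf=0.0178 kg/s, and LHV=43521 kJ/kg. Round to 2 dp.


eta_ith = (IP / (mf * LHV)) * 100
Denominator = 0.0178 * 43521 = 774.6738 kW
eta_ith = (387 / 774.6738) * 100 = 49.96%


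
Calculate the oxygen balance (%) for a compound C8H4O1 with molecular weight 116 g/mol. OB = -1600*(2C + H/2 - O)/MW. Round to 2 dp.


OB = -1600 * (2C + H/2 - O) / MW
Inner = 2*8 + 4/2 - 1 = 17.00
OB = -1600 * 17.00 / 116 = -234.48%


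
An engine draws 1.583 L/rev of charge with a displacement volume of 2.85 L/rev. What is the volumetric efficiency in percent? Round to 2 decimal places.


eta_v = (V_actual / V_disp) * 100
Ratio = 1.583 / 2.85 = 0.5554
eta_v = 0.5554 * 100 = 55.54%


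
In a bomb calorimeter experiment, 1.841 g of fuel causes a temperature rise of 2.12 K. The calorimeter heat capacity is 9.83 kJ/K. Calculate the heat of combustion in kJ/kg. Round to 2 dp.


Hc = C_cal * delta_T / m_fuel
Q_released = 9.83 * 2.12 = 20.8396 kJ
m_fuel = 1.841 g = 1.841/1000 kg = 0.001841 kg
Hc = 20.8396 / 0.001841 = 11319.72 kJ/kg


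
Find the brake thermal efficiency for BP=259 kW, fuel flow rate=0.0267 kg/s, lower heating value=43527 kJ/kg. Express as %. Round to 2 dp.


eta_BTE = (BP / (mf * LHV)) * 100
Denominator = 0.0267 * 43527 = 1162.1709 kW
eta_BTE = (259 / 1162.1709) * 100 = 22.29%


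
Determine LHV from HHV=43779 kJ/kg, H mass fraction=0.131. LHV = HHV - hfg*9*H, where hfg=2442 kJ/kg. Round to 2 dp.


LHV = HHV - hfg * 9 * H
Water correction = 2442 * 9 * 0.131 = 2879.118 kJ/kg
LHV = 43779 - 2879.118 = 40899.88 kJ/kg


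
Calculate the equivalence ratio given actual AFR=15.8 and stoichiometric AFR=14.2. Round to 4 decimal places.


phi = AFR_stoich / AFR_actual
phi = 14.2 / 15.8 = 0.8987


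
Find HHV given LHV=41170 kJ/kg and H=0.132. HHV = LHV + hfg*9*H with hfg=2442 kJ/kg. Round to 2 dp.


HHV = LHV + hfg * 9 * H
Water addition = 2442 * 9 * 0.132 = 2901.096 kJ/kg
HHV = 41170 + 2901.096 = 44071.10 kJ/kg


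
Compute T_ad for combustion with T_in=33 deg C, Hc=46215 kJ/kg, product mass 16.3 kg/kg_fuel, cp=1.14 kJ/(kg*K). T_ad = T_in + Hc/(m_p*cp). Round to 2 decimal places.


T_ad = T_in + Hc / (m_p * cp)
Denominator = 16.3 * 1.14 = 18.5820
Temperature rise = 46215 / 18.5820 = 2487.08 K
T_ad = 33 + 2487.08 = 2520.08 deg C


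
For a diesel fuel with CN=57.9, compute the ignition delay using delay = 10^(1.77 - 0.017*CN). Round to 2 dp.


delay = 10^(1.77 - 0.017*CN)
Exponent = 1.77 - 0.017*57.9 = 0.7857
delay = 10^0.7857 = 6.11 ms


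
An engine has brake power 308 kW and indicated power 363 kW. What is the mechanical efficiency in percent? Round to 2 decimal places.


eta_mech = (BP / IP) * 100
Ratio = 308 / 363 = 0.8485
eta_mech = 0.8485 * 100 = 84.85%


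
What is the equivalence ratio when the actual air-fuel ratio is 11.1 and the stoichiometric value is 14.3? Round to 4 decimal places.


phi = AFR_stoich / AFR_actual
phi = 14.3 / 11.1 = 1.2883


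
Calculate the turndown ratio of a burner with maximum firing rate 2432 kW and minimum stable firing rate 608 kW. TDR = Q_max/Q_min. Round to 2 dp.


TDR = Q_max / Q_min
TDR = 2432 / 608 = 4.00


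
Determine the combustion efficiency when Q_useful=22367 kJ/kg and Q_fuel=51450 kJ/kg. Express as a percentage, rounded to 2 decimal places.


Efficiency = (Q_useful / Q_fuel) * 100
Efficiency = (22367 / 51450) * 100
Efficiency = 0.4347 * 100 = 43.47%


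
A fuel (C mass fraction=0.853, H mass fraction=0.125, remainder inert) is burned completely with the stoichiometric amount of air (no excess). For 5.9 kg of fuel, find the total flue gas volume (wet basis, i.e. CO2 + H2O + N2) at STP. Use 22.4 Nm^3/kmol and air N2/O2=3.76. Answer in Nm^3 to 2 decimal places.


Per kg fuel: CO2 = (C/12 kmol)*22.4 = (0.853/12)*22.4 = 1.59227 Nm^3
Per kg fuel: H2O = (H/2 kmol)*22.4 = (0.125/2)*22.4 = 1.40000 Nm^3
O2 needed per kg fuel = C/12 + H/4 = 0.853/12 + 0.125/4 = 0.10233333 kmol
Per kg fuel: N2 = O2*3.76*22.4 = 0.10233333*3.76*22.4 = 8.61892 Nm^3
Total per kg = 1.59227 + 1.40000 + 8.61892 = 11.61119 Nm^3
Total = 11.61119 * 5.9 = 68.51 Nm^3


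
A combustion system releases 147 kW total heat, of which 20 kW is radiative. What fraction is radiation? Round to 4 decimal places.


f_rad = Q_rad / Q_total
f_rad = 20 / 147 = 0.1361


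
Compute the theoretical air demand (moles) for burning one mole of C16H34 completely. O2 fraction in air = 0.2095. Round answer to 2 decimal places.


Balanced combustion: C16H34 + 24.5 O2 -> 16 CO2 + 17 H2O
O2 needed = C + H/4 = 16 + 34/4 = 24.50 moles
Air moles = O2 / 0.2095 = 24.50 / 0.2095 = 116.95 moles air


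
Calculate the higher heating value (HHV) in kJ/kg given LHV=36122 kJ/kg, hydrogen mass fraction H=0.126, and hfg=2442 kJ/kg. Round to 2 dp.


HHV = LHV + hfg * 9 * H
Water addition = 2442 * 9 * 0.126 = 2769.228 kJ/kg
HHV = 36122 + 2769.228 = 38891.23 kJ/kg


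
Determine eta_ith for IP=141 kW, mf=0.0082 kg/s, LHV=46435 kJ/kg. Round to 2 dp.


eta_ith = (IP / (mf * LHV)) * 100
Denominator = 0.0082 * 46435 = 380.7670 kW
eta_ith = (141 / 380.7670) * 100 = 37.03%


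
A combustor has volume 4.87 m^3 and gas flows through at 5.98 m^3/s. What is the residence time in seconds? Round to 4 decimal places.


tau = V / Q_flow
tau = 4.87 / 5.98 = 0.8144 s


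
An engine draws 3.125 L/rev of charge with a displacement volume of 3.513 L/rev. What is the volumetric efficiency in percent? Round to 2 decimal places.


eta_v = (V_actual / V_disp) * 100
Ratio = 3.125 / 3.513 = 0.8896
eta_v = 0.8896 * 100 = 88.96%


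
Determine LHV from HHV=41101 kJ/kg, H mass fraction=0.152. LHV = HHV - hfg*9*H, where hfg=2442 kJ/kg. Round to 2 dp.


LHV = HHV - hfg * 9 * H
Water correction = 2442 * 9 * 0.152 = 3340.656 kJ/kg
LHV = 41101 - 3340.656 = 37760.34 kJ/kg


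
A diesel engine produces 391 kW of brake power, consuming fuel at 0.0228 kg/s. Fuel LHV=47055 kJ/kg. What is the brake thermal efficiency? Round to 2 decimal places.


eta_BTE = (BP / (mf * LHV)) * 100
Denominator = 0.0228 * 47055 = 1072.8540 kW
eta_BTE = (391 / 1072.8540) * 100 = 36.44%


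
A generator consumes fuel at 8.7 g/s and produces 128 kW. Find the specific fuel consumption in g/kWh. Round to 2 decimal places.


SFC = (mf / BP) * 3600
Rate = 8.7 / 128 = 0.067969 g/(s*kW)
SFC = 0.067969 * 3600 = 244.69 g/kWh


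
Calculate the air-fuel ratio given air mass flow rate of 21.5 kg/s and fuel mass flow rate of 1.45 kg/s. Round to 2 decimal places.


AFR = m_air / m_fuel
AFR = 21.5 / 1.45 = 14.83


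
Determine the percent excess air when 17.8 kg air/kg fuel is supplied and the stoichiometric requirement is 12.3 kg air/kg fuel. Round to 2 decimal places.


Excess air = actual - stoichiometric = 17.8 - 12.3 = 5.50 kg/kg fuel
Excess air % = (excess / stoich) * 100 = (5.50 / 12.3) * 100 = 44.72%


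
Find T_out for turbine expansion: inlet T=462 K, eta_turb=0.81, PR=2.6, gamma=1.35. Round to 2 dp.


T_out = T_in * (1 - eta * (1 - PR^(-(gamma-1)/gamma)))
Exponent = -(1.35-1)/1.35 = -0.25925926
PR^exp = 2.6^(-0.25925926) = 0.78057442
Factor = 1 - 0.81*(1 - 0.78057442) = 0.82226528
T_out = 462 * 0.82226528 = 379.89 K


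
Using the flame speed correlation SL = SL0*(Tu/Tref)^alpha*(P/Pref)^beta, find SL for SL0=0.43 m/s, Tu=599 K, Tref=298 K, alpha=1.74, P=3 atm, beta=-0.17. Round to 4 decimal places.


SL = SL0 * (Tu/Tref)^alpha * (P/Pref)^beta
T ratio = 599/298 = 2.01006711
(T ratio)^alpha = 2.01006711^1.74 = 3.369662
(P/Pref)^beta = 3^(-0.17) = 0.829639
SL = 0.43 * 3.369662 * 0.829639 = 1.2021 m/s
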